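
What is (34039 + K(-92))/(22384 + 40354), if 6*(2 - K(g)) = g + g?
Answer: 102215/188214 ≈ 0.54308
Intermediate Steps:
K(g) = 2 - g/3 (K(g) = 2 - (g + g)/6 = 2 - g/3)
(34039 + K(-92))/(22384 + 40354) = (34039 + (2 - 1/3*(-92)))/(22384 + 40354) = (34039 + (2 + 92/3))/62738 = (34039 + 98/3)*(1/62738) = (102215/3)*(1/62738) = 102215/188214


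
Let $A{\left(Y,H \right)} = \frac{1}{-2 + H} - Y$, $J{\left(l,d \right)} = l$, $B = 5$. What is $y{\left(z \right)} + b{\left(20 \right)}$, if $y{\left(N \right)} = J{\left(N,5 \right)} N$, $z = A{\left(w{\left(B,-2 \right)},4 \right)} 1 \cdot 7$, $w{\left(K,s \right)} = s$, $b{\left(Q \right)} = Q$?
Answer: $\frac{1305}{4} \approx 326.25$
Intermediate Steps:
$z = \frac{35}{2}$ ($z = \frac{1 + 2 \left(-2\right) - 4 \left(-2\right)}{-2 + 4} \cdot 1 \cdot 7 = \frac{1 - 4 + 8}{2} \cdot 1 \cdot 7 = \frac{1}{2} \cdot 5 \cdot 1 \cdot 7 = \frac{5}{2} \cdot 1 \cdot 7 = \frac{5}{2} \cdot 7 = \frac{35}{2} \approx 17.5$)
$y{\left(N \right)} = N^{2}$ ($y{\left(N \right)} = N N = N^{2}$)
$y{\left(z \right)} + b{\left(20 \right)} = \left(\frac{35}{2}\right)^{2} + 20 = \frac{1225}{4} + 20 = \frac{1305}{4}$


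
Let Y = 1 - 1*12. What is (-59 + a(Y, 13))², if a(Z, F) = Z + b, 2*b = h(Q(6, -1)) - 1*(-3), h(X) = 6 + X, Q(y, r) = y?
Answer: 15625/4 ≈ 3906.3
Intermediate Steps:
Y = -11 (Y = 1 - 12 = -11)
b = 15/2 (b = ((6 + 6) - 1*(-3))/2 = (12 + 3)/2 = (½)*15 = 15/2 ≈ 7.5000)
a(Z, F) = 15/2 + Z (a(Z, F) = Z + 15/2 = 15/2 + Z)
(-59 + a(Y, 13))² = (-59 + (15/2 - 11))² = (-59 - 7/2)² = (-125/2)² = 15625/4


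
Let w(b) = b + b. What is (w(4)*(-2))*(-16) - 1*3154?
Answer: -2898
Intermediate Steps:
w(b) = 2*b
(w(4)*(-2))*(-16) - 1*3154 = ((2*4)*(-2))*(-16) - 1*3154 = (8*(-2))*(-16) - 3154 = -16*(-16) - 3154 = 256 - 3154 = -2898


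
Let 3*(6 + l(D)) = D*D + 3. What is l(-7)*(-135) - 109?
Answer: -1639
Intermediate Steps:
l(D) = -5 + D²/3 (l(D) = -6 + (D*D + 3)/3 = -6 + (D² + 3)/3 = -6 + (3 + D²)/3 = -6 + (1 + D²/3) = -5 + D²/3)
l(-7)*(-135) - 109 = (-5 + (⅓)*(-7)²)*(-135) - 109 = (-5 + (⅓)*49)*(-135) - 109 = (-5 + 49/3)*(-135) - 109 = (34/3)*(-135) - 109 = -1530 - 109 = -1639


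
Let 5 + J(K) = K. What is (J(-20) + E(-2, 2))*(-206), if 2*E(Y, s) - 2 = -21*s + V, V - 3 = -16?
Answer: 10609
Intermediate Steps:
J(K) = -5 + K
V = -13 (V = 3 - 16 = -13)
E(Y, s) = -11/2 - 21*s/2 (E(Y, s) = 1 + (-21*s - 13)/2 = 1 + (-13 - 21*s)/2 = 1 + (-13/2 - 21*s/2) = -11/2 - 21*s/2)
(J(-20) + E(-2, 2))*(-206) = ((-5 - 20) + (-11/2 - 21/2*2))*(-206) = (-25 + (-11/2 - 21))*(-206) = (-25 - 53/2)*(-206) = -103/2*(-206) = 10609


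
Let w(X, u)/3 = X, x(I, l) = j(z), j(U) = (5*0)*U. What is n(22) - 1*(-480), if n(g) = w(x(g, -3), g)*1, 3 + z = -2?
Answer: 480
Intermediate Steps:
z = -5 (z = -3 - 2 = -5)
j(U) = 0 (j(U) = 0*U = 0)
x(I, l) = 0
w(X, u) = 3*X
n(g) = 0 (n(g) = (3*0)*1 = 0*1 = 0)
n(22) - 1*(-480) = 0 - 1*(-480) = 0 + 480 = 480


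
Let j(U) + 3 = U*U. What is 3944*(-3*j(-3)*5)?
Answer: -354960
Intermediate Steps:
j(U) = -3 + U² (j(U) = -3 + U*U = -3 + U²)
3944*(-3*j(-3)*5) = 3944*(-3*(-3 + (-3)²)*5) = 3944*(-3*(-3 + 9)*5) = 3944*(-3*6*5) = 3944*(-18*5) = 3944*(-90) = -354960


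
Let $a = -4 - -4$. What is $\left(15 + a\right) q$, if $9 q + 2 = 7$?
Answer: $\frac{25}{3} \approx 8.3333$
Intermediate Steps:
$q = \frac{5}{9}$ ($q = - \frac{2}{9} + \frac{1}{9} \cdot 7 = - \frac{2}{9} + \frac{7}{9} = \frac{5}{9} \approx 0.55556$)
$a = 0$ ($a = -4 + 4 = 0$)
$\left(15 + a\right) q = \left(15 + 0\right) \frac{5}{9} = 15 \cdot \frac{5}{9} = \frac{25}{3}$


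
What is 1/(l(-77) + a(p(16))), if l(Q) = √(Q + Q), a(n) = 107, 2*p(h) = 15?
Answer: 107/11603 - I*√154/11603 ≈ 0.0092217 - 0.0010695*I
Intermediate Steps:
p(h) = 15/2 (p(h) = (½)*15 = 15/2)
l(Q) = √2*√Q (l(Q) = √(2*Q) = √2*√Q)
1/(l(-77) + a(p(16))) = 1/(√2*√(-77) + 107) = 1/(√2*(I*√77) + 107) = 1/(I*√154 + 107) = 1/(107 + I*√154)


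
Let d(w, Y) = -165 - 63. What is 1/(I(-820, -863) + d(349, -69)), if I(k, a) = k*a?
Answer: 1/707432 ≈ 1.4136e-6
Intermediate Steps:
d(w, Y) = -228
I(k, a) = a*k
1/(I(-820, -863) + d(349, -69)) = 1/(-863*(-820) - 228) = 1/(707660 - 228) = 1/707432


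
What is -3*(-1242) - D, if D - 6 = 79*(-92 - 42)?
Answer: 14306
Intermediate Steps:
D = -10580 (D = 6 + 79*(-92 - 42) = 6 + 79*(-134) = 6 - 10586 = -10580)
-3*(-1242) - D = -3*(-1242) - 1*(-10580) = 3726 + 10580 = 14306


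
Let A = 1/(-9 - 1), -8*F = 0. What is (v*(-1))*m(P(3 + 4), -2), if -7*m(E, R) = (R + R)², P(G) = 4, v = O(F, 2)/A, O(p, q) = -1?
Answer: 160/7 ≈ 22.857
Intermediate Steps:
F = 0 (F = -⅛*0 = 0)
A = -⅒ (A = 1/(-10) = -⅒ ≈ -0.10000)
v = 10 (v = -1/(-⅒) = -1*(-10) = 10)
m(E, R) = -4*R²/7 (m(E, R) = -(R + R)²/7 = -4*R²/7)
(v*(-1))*m(P(3 + 4), -2) = (10*(-1))*(-4/7*(-2)²) = -(-40)*4/7 = -10*(-16/7) = 160/7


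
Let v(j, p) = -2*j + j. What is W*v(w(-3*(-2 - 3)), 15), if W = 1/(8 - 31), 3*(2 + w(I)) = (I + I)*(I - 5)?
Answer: 98/23 ≈ 4.2609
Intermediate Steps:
w(I) = -2 + 2*I*(-5 + I)/3 (w(I) = -2 + ((I + I)*(I - 5))/3 = -2 + ((2*I)*(-5 + I))/3 = -2 + (2*I*(-5 + I))/3 = -2 + 2*I*(-5 + I)/3)
v(j, p) = -j
W = -1/23 (W = 1/(-23) = -1/23 ≈ -0.043478)
W*v(w(-3*(-2 - 3)), 15) = -(-1)*(-2 - (-10)*(-2 - 3) + 2*(-3*(-2 - 3))²/3)/23 = -(-1)*(-2 - (-10)*(-5) + 2*(-3*(-5))²/3)/23 = -(-1)*(-2 - 10/3*15 + (⅔)*15²)/23 = -(-1)*(-2 - 50 + (⅔)*225)/23 = -(-1)*(-2 - 50 + 150)/23 = -(-1)*98/23 = -1/23*(-98) = 98/23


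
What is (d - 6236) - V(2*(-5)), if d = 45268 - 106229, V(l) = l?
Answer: -67187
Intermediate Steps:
d = -60961
(d - 6236) - V(2*(-5)) = (-60961 - 6236) - 2*(-5) = -67197 - 1*(-10) = -67197 + 10 = -67187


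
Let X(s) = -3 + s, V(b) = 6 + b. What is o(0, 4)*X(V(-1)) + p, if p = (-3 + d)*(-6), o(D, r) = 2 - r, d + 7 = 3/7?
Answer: 374/7 ≈ 53.429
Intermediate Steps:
d = -46/7 (d = -7 + 3/7 = -46/7 ≈ -6.5714)
p = 402/7 (p = (-3 - 46/7)*(-6) = -67/7*(-6) = 402/7 ≈ 57.429)
o(0, 4)*X(V(-1)) + p = (2 - 1*4)*(-3 + (6 - 1)) + 402/7 = (2 - 4)*(-3 + 5) + 402/7 = -2*2 + 402/7 = -4 + 402/7 = 374/7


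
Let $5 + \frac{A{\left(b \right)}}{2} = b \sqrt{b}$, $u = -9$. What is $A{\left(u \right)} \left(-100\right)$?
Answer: $1000 + 5400 i \approx 1000.0 + 5400.0 i$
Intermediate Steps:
$A{\left(b \right)} = -10 + 2 b^{\frac{3}{2}}$ ($A{\left(b \right)} = -10 + 2 b \sqrt{b} = -10 + 2 b^{\frac{3}{2}}$)
$A{\left(u \right)} \left(-100\right) = \left(-10 + 2 \left(-9\right)^{\frac{3}{2}}\right) \left(-100\right) = \left(-10 + 2 \left(- 27 i\right)\right) \left(-100\right) = \left(-10 - 54 i\right) \left(-100\right) = 1000 + 5400 i$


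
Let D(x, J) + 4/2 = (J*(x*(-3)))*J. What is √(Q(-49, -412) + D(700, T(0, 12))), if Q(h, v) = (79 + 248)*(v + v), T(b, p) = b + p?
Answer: 5*I*√22874 ≈ 756.21*I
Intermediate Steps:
Q(h, v) = 654*v (Q(h, v) = 327*(2*v) = 654*v)
D(x, J) = -2 - 3*x*J² (D(x, J) = -2 + (J*(x*(-3)))*J = -2 + (J*(-3*x))*J = -2 + (-3*J*x)*J = -2 - 3*x*J²)
√(Q(-49, -412) + D(700, T(0, 12))) = √(654*(-412) + (-2 - 3*700*(0 + 12)²)) = √(-269448 + (-2 - 3*700*12²)) = √(-269448 + (-2 - 3*700*144)) = √(-269448 + (-2 - 302400)) = √(-269448 - 302402) = √(-571850) = 5*I*√22874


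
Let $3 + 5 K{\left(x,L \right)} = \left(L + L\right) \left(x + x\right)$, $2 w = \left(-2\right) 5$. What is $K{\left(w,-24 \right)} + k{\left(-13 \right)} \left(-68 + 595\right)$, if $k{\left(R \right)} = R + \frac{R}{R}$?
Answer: $- \frac{31143}{5} \approx -6228.6$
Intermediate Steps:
$k{\left(R \right)} = 1 + R$ ($k{\left(R \right)} = R + 1 = 1 + R$)
$w = -5$ ($w = \frac{\left(-2\right) 5}{2} = \frac{1}{2} \left(-10\right) = -5$)
$K{\left(x,L \right)} = - \frac{3}{5} + \frac{4 L x}{5}$ ($K{\left(x,L \right)} = - \frac{3}{5} + \frac{\left(L + L\right) \left(x + x\right)}{5} = - \frac{3}{5} + \frac{2 L 2 x}{5} = - \frac{3}{5} + \frac{4 L x}{5}$)
$K{\left(w,-24 \right)} + k{\left(-13 \right)} \left(-68 + 595\right) = \left(- \frac{3}{5} + \frac{4}{5} \left(-24\right) \left(-5\right)\right) + \left(1 - 13\right) \left(-68 + 595\right) = \left(- \frac{3}{5} + 96\right) - 6324 = \frac{477}{5} - 6324 = - \frac{31143}{5}$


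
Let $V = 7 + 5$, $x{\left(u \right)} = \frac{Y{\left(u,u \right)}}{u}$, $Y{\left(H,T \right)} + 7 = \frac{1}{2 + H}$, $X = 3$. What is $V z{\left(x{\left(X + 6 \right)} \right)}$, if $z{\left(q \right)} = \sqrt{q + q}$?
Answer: $\frac{8 i \sqrt{418}}{11} \approx 14.869 i$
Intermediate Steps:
$Y{\left(H,T \right)} = -7 + \frac{1}{2 + H}$
$x{\left(u \right)} = \frac{-13 - 7 u}{u \left(2 + u\right)}$ ($x{\left(u \right)} = \frac{\frac{1}{2 + u} \left(-13 - 7 u\right)}{u} = \frac{-13 - 7 u}{u \left(2 + u\right)}$)
$z{\left(q \right)} = \sqrt{2} \sqrt{q}$ ($z{\left(q \right)} = \sqrt{2 q} = \sqrt{2} \sqrt{q}$)
$V = 12$
$V z{\left(x{\left(X + 6 \right)} \right)} = 12 \sqrt{2} \sqrt{\frac{-13 - 7 \left(3 + 6\right)}{\left(3 + 6\right) \left(2 + \left(3 + 6\right)\right)}} = 12 \sqrt{2} \sqrt{\frac{-13 - 63}{9 \left(2 + 9\right)}} = 12 \sqrt{2} \sqrt{\frac{-13 - 63}{9 \cdot 11}} = 12 \sqrt{2} \sqrt{\frac{1}{9} \cdot \frac{1}{11} \left(-76\right)} = 12 \sqrt{2} \sqrt{- \frac{76}{99}} = 12 \sqrt{2} \frac{2 i \sqrt{209}}{33} = 12 \frac{2 i \sqrt{418}}{33} = \frac{8 i \sqrt{418}}{11}$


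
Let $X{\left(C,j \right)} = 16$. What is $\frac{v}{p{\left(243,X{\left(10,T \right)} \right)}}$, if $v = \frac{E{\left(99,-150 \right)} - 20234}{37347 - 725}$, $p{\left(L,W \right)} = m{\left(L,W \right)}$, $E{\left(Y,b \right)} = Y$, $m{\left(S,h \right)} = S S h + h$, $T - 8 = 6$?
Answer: $- \frac{4027}{6920093120} \approx -5.8193 \cdot 10^{-7}$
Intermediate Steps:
$T = 14$ ($T = 8 + 6 = 14$)
$m{\left(S,h \right)} = h + h S^{2}$ ($m{\left(S,h \right)} = S^{2} h + h = h S^{2} + h = h + h S^{2}$)
$p{\left(L,W \right)} = W \left(1 + L^{2}\right)$
$v = - \frac{20135}{36622}$ ($v = \frac{99 - 20234}{37347 - 725} = - \frac{20135}{36622} \approx -0.54981$)
$\frac{v}{p{\left(243,X{\left(10,T \right)} \right)}} = - \frac{20135}{36622 \cdot 16 \left(1 + 243^{2}\right)} = - \frac{20135}{36622 \cdot 16 \left(1 + 59049\right)} = - \frac{20135}{36622 \cdot 16 \cdot 59050} = - \frac{20135}{36622 \cdot 944800} = \left(- \frac{20135}{36622}\right) \frac{1}{944800} = - \frac{4027}{6920093120}$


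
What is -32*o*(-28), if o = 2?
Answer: 1792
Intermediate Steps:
-32*o*(-28) = -32*2*(-28) = -64*(-28) = 1792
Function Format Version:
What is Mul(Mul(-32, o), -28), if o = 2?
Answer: 1792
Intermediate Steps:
Mul(Mul(-32, o), -28) = Mul(Mul(-32, 2), -28) = Mul(-64, -28) = 1792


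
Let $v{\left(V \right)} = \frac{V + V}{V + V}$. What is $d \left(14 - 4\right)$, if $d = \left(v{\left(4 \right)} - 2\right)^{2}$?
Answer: $10$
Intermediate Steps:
$v{\left(V \right)} = 1$ ($v{\left(V \right)} = \frac{2 V}{2 V} = 2 V \frac{1}{2 V} = 1$)
$d = 1$ ($d = \left(1 - 2\right)^{2} = \left(-1\right)^{2} = 1$)
$d \left(14 - 4\right) = 1 \left(14 - 4\right) = 1 \cdot 10 = 10$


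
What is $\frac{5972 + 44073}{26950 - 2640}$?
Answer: $\frac{10009}{4862} \approx 2.0586$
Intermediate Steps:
$\frac{5972 + 44073}{26950 - 2640} = \frac{50045}{26950 - 2640} = \frac{50045}{24310} = 50045 \cdot \frac{1}{24310} = \frac{10009}{4862}$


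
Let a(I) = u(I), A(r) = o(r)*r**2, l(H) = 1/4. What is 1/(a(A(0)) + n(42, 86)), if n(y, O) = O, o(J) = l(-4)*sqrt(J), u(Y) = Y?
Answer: 1/86 ≈ 0.011628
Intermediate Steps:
l(H) = 1/4
o(J) = sqrt(J)/4
A(r) = r**(5/2)/4 (A(r) = (sqrt(r)/4)*r**2 = r**(5/2)/4)
a(I) = I
1/(a(A(0)) + n(42, 86)) = 1/(0**(5/2)/4 + 86) = 1/((1/4)*0 + 86) = 1/(0 + 86) = 1/86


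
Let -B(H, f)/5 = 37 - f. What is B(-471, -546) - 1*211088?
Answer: -214003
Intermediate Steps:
B(H, f) = -185 + 5*f (B(H, f) = -5*(37 - f) = -185 + 5*f)
B(-471, -546) - 1*211088 = (-185 + 5*(-546)) - 1*211088 = (-185 - 2730) - 211088 = -2915 - 211088 = -214003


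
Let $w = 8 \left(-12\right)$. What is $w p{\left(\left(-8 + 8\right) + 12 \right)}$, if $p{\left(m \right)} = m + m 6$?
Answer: $-8064$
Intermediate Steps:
$w = -96$
$p{\left(m \right)} = 7 m$ ($p{\left(m \right)} = m + 6 m = 7 m$)
$w p{\left(\left(-8 + 8\right) + 12 \right)} = - 96 \cdot 7 \left(\left(-8 + 8\right) + 12\right) = - 96 \cdot 7 \left(0 + 12\right) = - 96 \cdot 7 \cdot 12 = \left(-96\right) 84 = -8064$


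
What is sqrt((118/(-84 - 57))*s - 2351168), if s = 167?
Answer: I*sqrt(46746349554)/141 ≈ 1533.4*I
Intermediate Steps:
sqrt((118/(-84 - 57))*s - 2351168) = sqrt((118/(-84 - 57))*167 - 2351168) = sqrt((118/(-141))*167 - 2351168) = sqrt((118*(-1/141))*167 - 2351168) = sqrt(-118/141*167 - 2351168) = sqrt(-19706/141 - 2351168) = sqrt(-331534394/141) = I*sqrt(46746349554)/141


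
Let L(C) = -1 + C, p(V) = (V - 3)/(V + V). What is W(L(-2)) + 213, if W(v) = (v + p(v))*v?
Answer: 219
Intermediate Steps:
p(V) = (-3 + V)/(2*V) (p(V) = (-3 + V)/((2*V)) = (-3 + V)*(1/(2*V)) = (-3 + V)/(2*V))
W(v) = v*(v + (-3 + v)/(2*v)) (W(v) = (v + (-3 + v)/(2*v))*v = v*(v + (-3 + v)/(2*v)))
W(L(-2)) + 213 = (-3/2 + (-1 - 2)² + (-1 - 2)/2) + 213 = (-3/2 + (-3)² + (½)*(-3)) + 213 = (-3/2 + 9 - 3/2) + 213 = 6 + 213 = 219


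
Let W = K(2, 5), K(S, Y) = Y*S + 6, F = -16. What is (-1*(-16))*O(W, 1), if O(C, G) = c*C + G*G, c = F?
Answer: -4080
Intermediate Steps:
c = -16
K(S, Y) = 6 + S*Y (K(S, Y) = S*Y + 6 = 6 + S*Y)
W = 16 (W = 6 + 2*5 = 6 + 10 = 16)
O(C, G) = G² - 16*C (O(C, G) = -16*C + G*G = -16*C + G² = G² - 16*C)
(-1*(-16))*O(W, 1) = (-1*(-16))*(1² - 16*16) = 16*(1 - 256) = 16*(-255) = -4080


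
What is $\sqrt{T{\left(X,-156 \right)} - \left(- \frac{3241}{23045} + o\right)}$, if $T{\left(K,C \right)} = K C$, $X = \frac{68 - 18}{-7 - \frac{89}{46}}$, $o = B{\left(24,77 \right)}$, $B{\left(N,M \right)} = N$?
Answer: $\frac{3 \sqrt{940433177652045}}{3157165} \approx 29.14$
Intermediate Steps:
$o = 24$
$X = - \frac{2300}{411}$ ($X = \frac{50}{-7 - \frac{89}{46}} = \frac{50}{- \frac{411}{46}} = 50 \left(- \frac{46}{411}\right) = - \frac{2300}{411} \approx -5.5961$)
$T{\left(K,C \right)} = C K$
$\sqrt{T{\left(X,-156 \right)} - \left(- \frac{3241}{23045} + o\right)} = \sqrt{\left(-156\right) \left(- \frac{2300}{411}\right) + \left(\frac{3241}{23045} - 24\right)} = \sqrt{\frac{119600}{137} + \left(3241 \cdot \frac{1}{23045} - 24\right)} = \sqrt{\frac{119600}{137} + \left(\frac{3241}{23045} - 24\right)} = \sqrt{\frac{119600}{137} - \frac{549839}{23045}} = \sqrt{\frac{2680854057}{3157165}} = \frac{3 \sqrt{940433177652045}}{3157165}$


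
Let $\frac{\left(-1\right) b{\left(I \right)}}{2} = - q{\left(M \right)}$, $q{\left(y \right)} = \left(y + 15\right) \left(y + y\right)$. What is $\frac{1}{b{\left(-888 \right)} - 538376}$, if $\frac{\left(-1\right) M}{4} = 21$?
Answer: $- \frac{1}{515192} \approx -1.941 \cdot 10^{-6}$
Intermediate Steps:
$M = -84$ ($M = \left(-4\right) 21 = -84$)
$q{\left(y \right)} = 2 y \left(15 + y\right)$ ($q{\left(y \right)} = \left(15 + y\right) 2 y = 2 y \left(15 + y\right)$)
$b{\left(I \right)} = 23184$ ($b{\left(I \right)} = - 2 \left(- 2 \left(-84\right) \left(15 - 84\right)\right) = - 2 \left(- 2 \left(-84\right) \left(-69\right)\right) = - 2 \left(\left(-1\right) 11592\right) = \left(-2\right) \left(-11592\right) = 23184$)
$\frac{1}{b{\left(-888 \right)} - 538376} = \frac{1}{23184 - 538376} = \frac{1}{-515192} = - \frac{1}{515192}$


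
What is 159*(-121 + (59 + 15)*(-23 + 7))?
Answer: -207495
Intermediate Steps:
159*(-121 + (59 + 15)*(-23 + 7)) = 159*(-121 + 74*(-16)) = 159*(-121 - 1184) = 159*(-1305) = -207495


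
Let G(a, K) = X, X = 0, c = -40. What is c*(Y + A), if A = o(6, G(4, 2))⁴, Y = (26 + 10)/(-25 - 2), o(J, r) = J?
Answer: -155360/3 ≈ -51787.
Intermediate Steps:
G(a, K) = 0
Y = -4/3 (Y = 36/(-27) = 36*(-1/27) = -4/3 ≈ -1.3333)
A = 1296 (A = 6⁴ = 1296)
c*(Y + A) = -40*(-4/3 + 1296) = -40*3884/3 = -155360/3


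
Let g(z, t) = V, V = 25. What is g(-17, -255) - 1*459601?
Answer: -459576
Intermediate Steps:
g(z, t) = 25
g(-17, -255) - 1*459601 = 25 - 1*459601 = 25 - 459601 = -459576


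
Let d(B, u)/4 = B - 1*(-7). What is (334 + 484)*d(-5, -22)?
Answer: 6544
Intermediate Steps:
d(B, u) = 28 + 4*B (d(B, u) = 4*(B - 1*(-7)) = 4*(B + 7) = 4*(7 + B) = 28 + 4*B)
(334 + 484)*d(-5, -22) = (334 + 484)*(28 + 4*(-5)) = 818*(28 - 20) = 818*8 = 6544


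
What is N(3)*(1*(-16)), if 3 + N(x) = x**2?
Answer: -96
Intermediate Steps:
N(x) = -3 + x**2
N(3)*(1*(-16)) = (-3 + 3**2)*(1*(-16)) = (-3 + 9)*(-16) = 6*(-16) = -96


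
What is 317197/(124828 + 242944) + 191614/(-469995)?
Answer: 78610740007/172851001140 ≈ 0.45479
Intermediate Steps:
317197/(124828 + 242944) + 191614/(-469995) = 317197/367772 + 191614*(-1/469995) = 317197*(1/367772) - 191614/469995 = 317197/367772 - 191614/469995 = 78610740007/172851001140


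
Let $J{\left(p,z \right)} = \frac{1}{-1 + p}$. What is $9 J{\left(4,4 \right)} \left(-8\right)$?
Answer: $-24$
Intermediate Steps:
$9 J{\left(4,4 \right)} \left(-8\right) = \frac{9}{-1 + 4} \left(-8\right) = \frac{9}{3} \left(-8\right) = 9 \cdot \frac{1}{3} \left(-8\right) = 3 \left(-8\right) = -24$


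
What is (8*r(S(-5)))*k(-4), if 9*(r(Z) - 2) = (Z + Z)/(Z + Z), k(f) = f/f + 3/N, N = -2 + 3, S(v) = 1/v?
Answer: 608/9 ≈ 67.556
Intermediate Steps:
N = 1
k(f) = 4 (k(f) = f/f + 3/1 = 1 + 3*1 = 1 + 3 = 4)
r(Z) = 19/9 (r(Z) = 2 + ((Z + Z)/(Z + Z))/9 = 2 + ((2*Z)/((2*Z)))/9 = 2 + ((2*Z)*(1/(2*Z)))/9 = 2 + (1/9)*1 = 2 + 1/9 = 19/9)
(8*r(S(-5)))*k(-4) = (8*(19/9))*4 = (152/9)*4 = 608/9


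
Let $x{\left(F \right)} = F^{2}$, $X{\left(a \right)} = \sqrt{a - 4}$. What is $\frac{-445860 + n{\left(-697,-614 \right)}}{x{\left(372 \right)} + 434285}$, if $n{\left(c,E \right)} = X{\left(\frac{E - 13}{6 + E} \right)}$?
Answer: $- \frac{445860}{572669} + \frac{i \sqrt{190}}{4581352} \approx -0.77857 + 3.0087 \cdot 10^{-6} i$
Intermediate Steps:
$X{\left(a \right)} = \sqrt{-4 + a}$
$n{\left(c,E \right)} = \sqrt{-4 + \frac{-13 + E}{6 + E}}$ ($n{\left(c,E \right)} = \sqrt{-4 + \frac{E - 13}{6 + E}} = \sqrt{-4 + \frac{-13 + E}{6 + E}}$)
$\frac{-445860 + n{\left(-697,-614 \right)}}{x{\left(372 \right)} + 434285} = \frac{-445860 + \sqrt{\frac{-37 - -1842}{6 - 614}}}{372^{2} + 434285} = \frac{-445860 + \sqrt{\frac{-37 + 1842}{-608}}}{138384 + 434285} = \frac{-445860 + \sqrt{\left(- \frac{1}{608}\right) 1805}}{572669} = \left(-445860 + \sqrt{- \frac{95}{32}}\right) \frac{1}{572669} = \left(-445860 + \frac{i \sqrt{190}}{8}\right) \frac{1}{572669} = - \frac{445860}{572669} + \frac{i \sqrt{190}}{4581352}$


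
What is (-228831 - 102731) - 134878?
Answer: -466440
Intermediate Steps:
(-228831 - 102731) - 134878 = -331562 - 134878 = -466440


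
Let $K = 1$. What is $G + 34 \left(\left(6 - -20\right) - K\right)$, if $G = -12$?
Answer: $838$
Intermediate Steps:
$G + 34 \left(\left(6 - -20\right) - K\right) = -12 + 34 \left(\left(6 - -20\right) - 1\right) = -12 + 34 \left(\left(6 + 20\right) - 1\right) = -12 + 34 \left(26 - 1\right) = -12 + 34 \cdot 25 = -12 + 850 = 838$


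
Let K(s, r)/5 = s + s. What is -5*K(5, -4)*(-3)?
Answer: 750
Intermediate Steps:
K(s, r) = 10*s (K(s, r) = 5*(s + s) = 5*(2*s) = 10*s)
-5*K(5, -4)*(-3) = -50*5*(-3) = -5*50*(-3) = -250*(-3) = 750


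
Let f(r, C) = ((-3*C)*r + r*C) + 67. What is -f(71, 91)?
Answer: 12855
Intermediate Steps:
f(r, C) = 67 - 2*C*r (f(r, C) = (-3*C*r + C*r) + 67 = -2*C*r + 67 = 67 - 2*C*r)
-f(71, 91) = -(67 - 2*91*71) = -(67 - 12922) = -1*(-12855) = 12855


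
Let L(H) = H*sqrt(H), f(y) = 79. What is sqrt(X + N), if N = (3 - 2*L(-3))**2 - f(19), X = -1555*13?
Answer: sqrt(-20393 + 36*I*sqrt(3)) ≈ 0.218 + 142.8*I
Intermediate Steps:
L(H) = H**(3/2)
X = -20215
N = -79 + (3 + 6*I*sqrt(3))**2 (N = (3 - (-6)*I*sqrt(3))**2 - 1*79 = (3 - (-6)*I*sqrt(3))**2 - 79 = (3 + 6*I*sqrt(3))**2 - 79 = -79 + (3 + 6*I*sqrt(3))**2 ≈ -178.0 + 62.354*I)
sqrt(X + N) = sqrt(-20215 + (-178 + 36*I*sqrt(3))) = sqrt(-20393 + 36*I*sqrt(3))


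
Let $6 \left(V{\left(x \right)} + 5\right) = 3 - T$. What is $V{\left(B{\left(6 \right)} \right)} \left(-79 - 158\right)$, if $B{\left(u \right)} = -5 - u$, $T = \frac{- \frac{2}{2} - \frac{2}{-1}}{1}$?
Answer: $1106$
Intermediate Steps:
$T = 1$ ($T = \left(\left(-2\right) \frac{1}{2} - -2\right) 1 = \left(-1 + 2\right) 1 = 1 \cdot 1 = 1$)
$V{\left(x \right)} = - \frac{14}{3}$ ($V{\left(x \right)} = -5 + \frac{3 - 1}{6} = -5 + \frac{1}{6} \cdot 2 = -5 + \frac{1}{3} = - \frac{14}{3}$)
$V{\left(B{\left(6 \right)} \right)} \left(-79 - 158\right) = - \frac{14 \left(-79 - 158\right)}{3} = \left(- \frac{14}{3}\right) \left(-237\right) = 1106$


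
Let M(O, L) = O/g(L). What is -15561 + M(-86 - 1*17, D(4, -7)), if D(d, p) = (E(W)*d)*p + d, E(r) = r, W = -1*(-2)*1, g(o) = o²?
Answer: -42077047/2704 ≈ -15561.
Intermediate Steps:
W = 2 (W = 2*1 = 2)
D(d, p) = d + 2*d*p (D(d, p) = (2*d)*p + d = 2*d*p + d = d + 2*d*p)
M(O, L) = O/L² (M(O, L) = O/(L²) = O/L²)
-15561 + M(-86 - 1*17, D(4, -7)) = -15561 + (-86 - 1*17)/(4*(1 + 2*(-7)))² = -15561 + (-86 - 17)/(4*(1 - 14))² = -15561 - 103/(4*(-13))² = -15561 - 103/(-52)² = -15561 - 103*1/2704 = -15561 - 103/2704 = -42077047/2704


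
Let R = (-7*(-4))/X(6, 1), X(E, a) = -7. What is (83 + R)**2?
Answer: 6241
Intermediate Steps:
R = -4 (R = -7*(-4)/(-7) = 28*(-1/7) = -4)
(83 + R)**2 = (83 - 4)**2 = 79**2 = 6241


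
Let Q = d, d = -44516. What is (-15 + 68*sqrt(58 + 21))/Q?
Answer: 15/44516 - 17*sqrt(79)/11129 ≈ -0.013240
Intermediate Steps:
Q = -44516
(-15 + 68*sqrt(58 + 21))/Q = (-15 + 68*sqrt(58 + 21))/(-44516) = (-15 + 68*sqrt(79))*(-1/44516) = 15/44516 - 17*sqrt(79)/11129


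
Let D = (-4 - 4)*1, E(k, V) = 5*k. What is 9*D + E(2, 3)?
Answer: -62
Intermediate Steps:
D = -8 (D = -8*1 = -8)
9*D + E(2, 3) = 9*(-8) + 5*2 = -72 + 10 = -62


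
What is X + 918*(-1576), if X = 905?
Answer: -1445863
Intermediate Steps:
X + 918*(-1576) = 905 + 918*(-1576) = 905 - 1446768 = -1445863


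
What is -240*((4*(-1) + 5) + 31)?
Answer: -7680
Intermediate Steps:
-240*((4*(-1) + 5) + 31) = -240*((-4 + 5) + 31) = -240*(1 + 31) = -240*32 = -7680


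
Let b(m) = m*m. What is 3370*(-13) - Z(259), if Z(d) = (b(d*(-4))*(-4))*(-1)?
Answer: -4336994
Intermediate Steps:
b(m) = m²
Z(d) = 64*d² (Z(d) = ((d*(-4))²*(-4))*(-1) = ((-4*d)²*(-4))*(-1) = ((16*d²)*(-4))*(-1) = -64*d²*(-1) = 64*d²)
3370*(-13) - Z(259) = 3370*(-13) - 64*259² = -43810 - 64*67081 = -43810 - 1*4293184 = -43810 - 4293184 = -4336994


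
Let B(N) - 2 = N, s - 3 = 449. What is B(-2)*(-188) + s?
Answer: 452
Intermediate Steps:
s = 452 (s = 3 + 449 = 452)
B(N) = 2 + N
B(-2)*(-188) + s = (2 - 2)*(-188) + 452 = 0*(-188) + 452 = 0 + 452 = 452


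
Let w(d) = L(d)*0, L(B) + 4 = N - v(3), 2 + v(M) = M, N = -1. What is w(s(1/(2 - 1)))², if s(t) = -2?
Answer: 0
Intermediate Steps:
v(M) = -2 + M
L(B) = -6 (L(B) = -4 + (-1 - (-2 + 3)) = -4 + (-1 - 1*1) = -4 + (-1 - 1) = -4 - 2 = -6)
w(d) = 0 (w(d) = -6*0 = 0)
w(s(1/(2 - 1)))² = 0² = 0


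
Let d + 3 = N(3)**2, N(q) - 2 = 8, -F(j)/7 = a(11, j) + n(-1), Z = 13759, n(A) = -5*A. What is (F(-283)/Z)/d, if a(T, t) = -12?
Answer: 49/1334623 ≈ 3.6714e-5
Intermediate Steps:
F(j) = 49 (F(j) = -7*(-12 - 5*(-1)) = -7*(-12 + 5) = -7*(-7) = 49)
N(q) = 10 (N(q) = 2 + 8 = 10)
d = 97 (d = -3 + 10**2 = -3 + 100 = 97)
(F(-283)/Z)/d = (49/13759)/97 = (49*(1/13759))*(1/97) = (49/13759)*(1/97) = 49/1334623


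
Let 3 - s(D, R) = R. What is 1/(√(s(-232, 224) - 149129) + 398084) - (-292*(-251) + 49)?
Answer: (-366705*√5974 + 29195878643*I)/(-398084*I + 5*√5974) ≈ -73341.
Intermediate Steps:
s(D, R) = 3 - R
1/(√(s(-232, 224) - 149129) + 398084) - (-292*(-251) + 49) = 1/(√((3 - 1*224) - 149129) + 398084) - (-292*(-251) + 49) = 1/(√((3 - 224) - 149129) + 398084) - (73292 + 49) = 1/(√(-221 - 149129) + 398084) - 1*73341 = 1/(√(-149350) + 398084) - 73341 = 1/(5*I*√5974 + 398084) - 73341 = 1/(398084 + 5*I*√5974) - 73341 = -73341 + 1/(398084 + 5*I*√5974)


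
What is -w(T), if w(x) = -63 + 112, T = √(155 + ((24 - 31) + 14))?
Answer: -49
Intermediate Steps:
T = 9*√2 (T = √(155 + (-7 + 14)) = √(155 + 7) = √162 = 9*√2 ≈ 12.728)
w(x) = 49
-w(T) = -1*49 = -49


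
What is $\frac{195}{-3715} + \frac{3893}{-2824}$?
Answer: $- \frac{3002635}{2098232} \approx -1.431$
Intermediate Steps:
$\frac{195}{-3715} + \frac{3893}{-2824} = 195 \left(- \frac{1}{3715}\right) + 3893 \left(- \frac{1}{2824}\right) = - \frac{39}{743} - \frac{3893}{2824} = - \frac{3002635}{2098232}$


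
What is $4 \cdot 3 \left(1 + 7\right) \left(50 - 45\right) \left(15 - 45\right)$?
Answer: $-14400$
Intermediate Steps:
$4 \cdot 3 \left(1 + 7\right) \left(50 - 45\right) \left(15 - 45\right) = 4 \cdot 3 \cdot 8 \cdot 5 \left(-30\right) = 4 \cdot 24 \left(-150\right) = 96 \left(-150\right) = -14400$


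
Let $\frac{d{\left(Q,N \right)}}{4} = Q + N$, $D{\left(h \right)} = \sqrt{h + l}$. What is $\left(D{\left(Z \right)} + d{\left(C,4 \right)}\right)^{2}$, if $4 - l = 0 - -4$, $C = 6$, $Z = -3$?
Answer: $\left(40 + i \sqrt{3}\right)^{2} \approx 1597.0 + 138.56 i$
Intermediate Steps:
$l = 0$ ($l = 4 - \left(0 - -4\right) = 4 - \left(0 + 4\right) = 4 - 4 = 0$)
$D{\left(h \right)} = \sqrt{h}$ ($D{\left(h \right)} = \sqrt{h + 0} = \sqrt{h}$)
$d{\left(Q,N \right)} = 4 N + 4 Q$ ($d{\left(Q,N \right)} = 4 \left(Q + N\right) = 4 \left(N + Q\right) = 4 N + 4 Q$)
$\left(D{\left(Z \right)} + d{\left(C,4 \right)}\right)^{2} = \left(\sqrt{-3} + \left(4 \cdot 4 + 4 \cdot 6\right)\right)^{2} = \left(i \sqrt{3} + \left(16 + 24\right)\right)^{2} = \left(i \sqrt{3} + 40\right)^{2} = \left(40 + i \sqrt{3}\right)^{2}$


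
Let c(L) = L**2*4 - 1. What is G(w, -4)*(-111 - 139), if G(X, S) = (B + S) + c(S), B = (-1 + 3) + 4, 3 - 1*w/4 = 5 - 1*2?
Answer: -16250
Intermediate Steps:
w = 0 (w = 12 - 4*(5 - 1*2) = 12 - 4*(5 - 2) = 12 - 4*3 = 12 - 12 = 0)
B = 6 (B = 2 + 4 = 6)
c(L) = -1 + 4*L**2 (c(L) = 4*L**2 - 1 = -1 + 4*L**2)
G(X, S) = 5 + S + 4*S**2 (G(X, S) = (6 + S) + (-1 + 4*S**2) = 5 + S + 4*S**2)
G(w, -4)*(-111 - 139) = (5 - 4 + 4*(-4)**2)*(-111 - 139) = (5 - 4 + 4*16)*(-250) = (5 - 4 + 64)*(-250) = 65*(-250) = -16250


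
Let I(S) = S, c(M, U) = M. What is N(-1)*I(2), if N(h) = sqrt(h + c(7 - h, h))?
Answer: 2*sqrt(7) ≈ 5.2915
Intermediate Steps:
N(h) = sqrt(7) (N(h) = sqrt(h + (7 - h)) = sqrt(7))
N(-1)*I(2) = sqrt(7)*2 = 2*sqrt(7)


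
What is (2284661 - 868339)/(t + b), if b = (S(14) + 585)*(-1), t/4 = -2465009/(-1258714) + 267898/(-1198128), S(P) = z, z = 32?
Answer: -133497243656500764/57502077710059 ≈ -2321.6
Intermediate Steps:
S(P) = 32
t = 654047334995/94256280462 (t = 4*(-2465009/(-1258714) + 267898/(-1198128)) = 4*(-2465009*(-1/1258714) + 267898*(-1/1198128)) = 4*(2465009/1258714 - 133949/599064) = 4*(654047334995/377025121848) = 654047334995/94256280462 ≈ 6.9390)
b = -617 (b = (32 + 585)*(-1) = 617*(-1) = -617)
(2284661 - 868339)/(t + b) = (2284661 - 868339)/(654047334995/94256280462 - 617) = 1416322/(-57502077710059/94256280462) = 1416322*(-94256280462/57502077710059) = -133497243656500764/57502077710059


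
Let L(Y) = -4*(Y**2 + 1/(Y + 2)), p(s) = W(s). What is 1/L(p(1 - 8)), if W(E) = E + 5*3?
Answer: -5/1282 ≈ -0.0039002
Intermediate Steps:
W(E) = 15 + E (W(E) = E + 15 = 15 + E)
p(s) = 15 + s
L(Y) = -4*Y**2 - 4/(2 + Y) (L(Y) = -4*(Y**2 + 1/(2 + Y)) = -4*Y**2 - 4/(2 + Y))
1/L(p(1 - 8)) = 1/(4*(-1 - (15 + (1 - 8))**3 - 2*(15 + (1 - 8))**2)/(2 + (15 + (1 - 8)))) = 1/(4*(-1 - (15 - 7)**3 - 2*(15 - 7)**2)/(2 + (15 - 7))) = 1/(4*(-1 - 1*8**3 - 2*8**2)/(2 + 8)) = 1/(4*(-1 - 1*512 - 2*64)/10) = 1/(4*(1/10)*(-1 - 512 - 128)) = 1/(4*(1/10)*(-641)) = 1/(-1282/5) = -5/1282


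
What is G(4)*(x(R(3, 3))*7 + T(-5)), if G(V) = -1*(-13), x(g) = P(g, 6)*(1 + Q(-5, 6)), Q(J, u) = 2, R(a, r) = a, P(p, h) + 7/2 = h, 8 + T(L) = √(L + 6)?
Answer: 1183/2 ≈ 591.50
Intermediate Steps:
T(L) = -8 + √(6 + L) (T(L) = -8 + √(L + 6) = -8 + √(6 + L))
P(p, h) = -7/2 + h
x(g) = 15/2 (x(g) = (-7/2 + 6)*(1 + 2) = (5/2)*3 = 15/2)
G(V) = 13
G(4)*(x(R(3, 3))*7 + T(-5)) = 13*((15/2)*7 + (-8 + √(6 - 5))) = 13*(105/2 + (-8 + √1)) = 13*(105/2 + (-8 + 1)) = 13*(105/2 - 7) = 13*(91/2) = 1183/2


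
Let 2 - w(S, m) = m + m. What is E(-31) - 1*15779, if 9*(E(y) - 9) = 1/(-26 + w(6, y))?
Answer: -5393339/342 ≈ -15770.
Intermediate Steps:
w(S, m) = 2 - 2*m (w(S, m) = 2 - (m + m) = 2 - 2*m)
E(y) = 9 + 1/(9*(-24 - 2*y)) (E(y) = 9 + 1/(9*(-26 + (2 - 2*y))) = 9 + 1/(9*(-24 - 2*y)))
E(-31) - 1*15779 = (1943 + 162*(-31))/(18*(12 - 31)) - 1*15779 = (1/18)*(1943 - 5022)/(-19) - 15779 = (1/18)*(-1/19)*(-3079) - 15779 = 3079/342 - 15779 = -5393339/342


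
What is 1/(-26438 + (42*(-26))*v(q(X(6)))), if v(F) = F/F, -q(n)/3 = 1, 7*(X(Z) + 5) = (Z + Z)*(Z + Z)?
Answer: -1/27530 ≈ -3.6324e-5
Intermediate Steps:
X(Z) = -5 + 4*Z**2/7 (X(Z) = -5 + ((Z + Z)*(Z + Z))/7 = -5 + ((2*Z)*(2*Z))/7 = -5 + (4*Z**2)/7 = -5 + 4*Z**2/7)
q(n) = -3 (q(n) = -3*1 = -3)
v(F) = 1
1/(-26438 + (42*(-26))*v(q(X(6)))) = 1/(-26438 + (42*(-26))*1) = 1/(-26438 - 1092*1) = 1/(-26438 - 1092) = 1/(-27530) = -1/27530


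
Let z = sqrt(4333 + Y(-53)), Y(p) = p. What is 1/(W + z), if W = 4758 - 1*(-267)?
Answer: 1005/5049269 - 2*sqrt(1070)/25246345 ≈ 0.00019645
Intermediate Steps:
W = 5025 (W = 4758 + 267 = 5025)
z = 2*sqrt(1070) (z = sqrt(4333 - 53) = sqrt(4280) = 2*sqrt(1070) ≈ 65.422)
1/(W + z) = 1/(5025 + 2*sqrt(1070))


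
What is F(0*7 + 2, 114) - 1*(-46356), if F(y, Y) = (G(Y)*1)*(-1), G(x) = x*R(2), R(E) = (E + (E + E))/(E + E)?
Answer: 46185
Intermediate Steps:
R(E) = 3/2 (R(E) = (E + 2*E)/((2*E)) = (3*E)*(1/(2*E)) = 3/2)
G(x) = 3*x/2 (G(x) = x*(3/2) = 3*x/2)
F(y, Y) = -3*Y/2 (F(y, Y) = ((3*Y/2)*1)*(-1) = (3*Y/2)*(-1) = -3*Y/2)
F(0*7 + 2, 114) - 1*(-46356) = -3/2*114 - 1*(-46356) = -171 + 46356 = 46185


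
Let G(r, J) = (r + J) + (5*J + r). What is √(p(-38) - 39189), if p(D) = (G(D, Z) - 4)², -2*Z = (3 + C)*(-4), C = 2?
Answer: I*√38789 ≈ 196.95*I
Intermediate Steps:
Z = 10 (Z = -(3 + 2)*(-4)/2 = -5*(-4)/2 = -½*(-20) = 10)
G(r, J) = 2*r + 6*J (G(r, J) = (J + r) + (r + 5*J) = 2*r + 6*J)
p(D) = (56 + 2*D)² (p(D) = ((2*D + 6*10) - 4)² = ((2*D + 60) - 4)² = ((60 + 2*D) - 4)² = (56 + 2*D)²)
√(p(-38) - 39189) = √(4*(28 - 38)² - 39189) = √(4*(-10)² - 39189) = √(4*100 - 39189) = √(400 - 39189) = √(-38789) = I*√38789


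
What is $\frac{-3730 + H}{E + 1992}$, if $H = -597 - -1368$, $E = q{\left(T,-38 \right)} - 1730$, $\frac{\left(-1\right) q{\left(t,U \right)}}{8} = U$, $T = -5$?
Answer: $- \frac{2959}{566} \approx -5.2279$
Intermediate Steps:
$q{\left(t,U \right)} = - 8 U$
$E = -1426$ ($E = \left(-8\right) \left(-38\right) - 1730 = 304 - 1730 = -1426$)
$H = 771$ ($H = -597 + 1368 = 771$)
$\frac{-3730 + H}{E + 1992} = \frac{-3730 + 771}{-1426 + 1992} = - \frac{2959}{566}$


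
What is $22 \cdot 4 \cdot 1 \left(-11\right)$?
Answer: $-968$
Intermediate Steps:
$22 \cdot 4 \cdot 1 \left(-11\right) = 22 \cdot 4 \left(-11\right) = 88 \left(-11\right) = -968$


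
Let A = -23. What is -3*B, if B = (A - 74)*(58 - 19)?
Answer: 11349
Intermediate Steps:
B = -3783 (B = (-23 - 74)*(58 - 19) = -97*39 = -3783)
-3*B = -3*(-3783) = 11349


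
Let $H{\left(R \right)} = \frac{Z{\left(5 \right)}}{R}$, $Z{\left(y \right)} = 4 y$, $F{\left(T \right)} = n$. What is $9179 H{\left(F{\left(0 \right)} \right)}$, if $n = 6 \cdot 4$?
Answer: $\frac{45895}{6} \approx 7649.2$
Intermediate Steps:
$n = 24$
$F{\left(T \right)} = 24$
$H{\left(R \right)} = \frac{20}{R}$ ($H{\left(R \right)} = \frac{4 \cdot 5}{R} = \frac{20}{R}$)
$9179 H{\left(F{\left(0 \right)} \right)} = 9179 \cdot \frac{20}{24} = 9179 \cdot 20 \cdot \frac{1}{24} = 9179 \cdot \frac{5}{6} = \frac{45895}{6}$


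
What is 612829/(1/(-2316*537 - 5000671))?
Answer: -3826726732927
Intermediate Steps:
612829/(1/(-2316*537 - 5000671)) = 612829/(1/(-1243692 - 5000671)) = 612829/(1/(-6244363)) = 612829/(-1/6244363) = 612829*(-6244363) = -3826726732927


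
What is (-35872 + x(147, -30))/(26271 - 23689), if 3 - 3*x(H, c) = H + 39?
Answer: -35933/2582 ≈ -13.917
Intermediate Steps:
x(H, c) = -12 - H/3 (x(H, c) = 1 - (H + 39)/3 = 1 - (39 + H)/3 = 1 + (-13 - H/3) = -12 - H/3)
(-35872 + x(147, -30))/(26271 - 23689) = (-35872 + (-12 - ⅓*147))/(26271 - 23689) = (-35872 + (-12 - 49))/2582 = (-35872 - 61)*(1/2582) = -35933*1/2582 = -35933/2582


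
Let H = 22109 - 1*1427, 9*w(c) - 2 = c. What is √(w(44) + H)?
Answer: 74*√34/3 ≈ 143.83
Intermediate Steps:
w(c) = 2/9 + c/9
H = 20682 (H = 22109 - 1427 = 20682)
√(w(44) + H) = √((2/9 + (⅑)*44) + 20682) = √((2/9 + 44/9) + 20682) = √(46/9 + 20682) = √(186184/9) = 74*√34/3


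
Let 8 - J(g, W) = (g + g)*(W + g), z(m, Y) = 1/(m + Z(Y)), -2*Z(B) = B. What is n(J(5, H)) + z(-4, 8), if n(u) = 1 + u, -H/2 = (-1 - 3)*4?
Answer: -2889/8 ≈ -361.13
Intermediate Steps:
Z(B) = -B/2
H = 32 (H = -2*(-1 - 3)*4 = -(-8)*4 = -2*(-16) = 32)
z(m, Y) = 1/(m - Y/2)
J(g, W) = 8 - 2*g*(W + g) (J(g, W) = 8 - (g + g)*(W + g) = 8 - 2*g*(W + g))
n(J(5, H)) + z(-4, 8) = (1 + (8 - 2*5² - 2*32*5)) + 2/(-1*8 + 2*(-4)) = (1 + (8 - 2*25 - 320)) + 2/(-8 - 8) = (1 + (8 - 50 - 320)) + 2/(-16) = (1 - 362) + 2*(-1/16) = -361 - ⅛ = -2889/8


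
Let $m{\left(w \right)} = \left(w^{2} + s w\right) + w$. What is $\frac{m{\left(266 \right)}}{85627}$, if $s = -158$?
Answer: $\frac{28994}{85627} \approx 0.33861$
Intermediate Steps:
$m{\left(w \right)} = w^{2} - 157 w$ ($m{\left(w \right)} = \left(w^{2} - 158 w\right) + w = w^{2} - 157 w$)
$\frac{m{\left(266 \right)}}{85627} = \frac{266 \left(-157 + 266\right)}{85627} = 266 \cdot 109 \cdot \frac{1}{85627} = 28994 \cdot \frac{1}{85627} = \frac{28994}{85627}$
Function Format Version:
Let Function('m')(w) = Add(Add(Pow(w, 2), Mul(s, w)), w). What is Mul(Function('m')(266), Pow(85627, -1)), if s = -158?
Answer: Rational(28994, 85627) ≈ 0.33861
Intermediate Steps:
Function('m')(w) = Add(Pow(w, 2), Mul(-157, w)) (Function('m')(w) = Add(Add(Pow(w, 2), Mul(-158, w)), w) = Add(Pow(w, 2), Mul(-157, w)))
Mul(Function('m')(266), Pow(85627, -1)) = Mul(Mul(266, Add(-157, 266)), Pow(85627, -1)) = Mul(Mul(266, 109), Rational(1, 85627)) = Mul(28994, Rational(1, 85627)) = Rational(28994, 85627)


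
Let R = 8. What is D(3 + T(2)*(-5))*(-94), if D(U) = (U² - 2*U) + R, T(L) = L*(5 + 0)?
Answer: -217234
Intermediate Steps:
T(L) = 5*L (T(L) = L*5 = 5*L)
D(U) = 8 + U² - 2*U (D(U) = (U² - 2*U) + 8 = 8 + U² - 2*U)
D(3 + T(2)*(-5))*(-94) = (8 + (3 + (5*2)*(-5))² - 2*(3 + (5*2)*(-5)))*(-94) = (8 + (3 + 10*(-5))² - 2*(3 + 10*(-5)))*(-94) = (8 + (3 - 50)² - 2*(3 - 50))*(-94) = (8 + (-47)² - 2*(-47))*(-94) = (8 + 2209 + 94)*(-94) = 2311*(-94) = -217234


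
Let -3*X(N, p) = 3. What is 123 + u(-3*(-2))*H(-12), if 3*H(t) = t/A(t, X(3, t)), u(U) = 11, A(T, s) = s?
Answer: 167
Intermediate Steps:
X(N, p) = -1 (X(N, p) = -⅓*3 = -1)
H(t) = -t/3 (H(t) = (t/(-1))/3 = (t*(-1))/3 = (-t)/3 = -t/3)
123 + u(-3*(-2))*H(-12) = 123 + 11*(-⅓*(-12)) = 123 + 11*4 = 123 + 44 = 167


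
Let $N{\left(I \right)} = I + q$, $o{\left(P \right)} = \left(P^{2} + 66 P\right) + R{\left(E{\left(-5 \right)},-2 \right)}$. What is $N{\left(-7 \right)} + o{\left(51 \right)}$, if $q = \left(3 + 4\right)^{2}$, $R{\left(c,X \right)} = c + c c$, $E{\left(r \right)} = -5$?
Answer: $6029$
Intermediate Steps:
$R{\left(c,X \right)} = c + c^{2}$
$q = 49$ ($q = 7^{2} = 49$)
$o{\left(P \right)} = 20 + P^{2} + 66 P$ ($o{\left(P \right)} = \left(P^{2} + 66 P\right) - 5 \left(1 - 5\right) = \left(P^{2} + 66 P\right) - -20 = \left(P^{2} + 66 P\right) + 20 = 20 + P^{2} + 66 P$)
$N{\left(I \right)} = 49 + I$ ($N{\left(I \right)} = I + 49 = 49 + I$)
$N{\left(-7 \right)} + o{\left(51 \right)} = \left(49 - 7\right) + \left(20 + 51^{2} + 66 \cdot 51\right) = 42 + \left(20 + 2601 + 3366\right) = 42 + 5987 = 6029$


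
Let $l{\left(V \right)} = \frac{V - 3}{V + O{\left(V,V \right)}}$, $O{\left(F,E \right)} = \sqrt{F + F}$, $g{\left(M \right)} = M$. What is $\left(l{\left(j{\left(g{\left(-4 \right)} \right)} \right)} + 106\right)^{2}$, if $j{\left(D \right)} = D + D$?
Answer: $\frac{4588043}{400} + \frac{11781 i}{100} \approx 11470.0 + 117.81 i$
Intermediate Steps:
$j{\left(D \right)} = 2 D$
$O{\left(F,E \right)} = \sqrt{2} \sqrt{F}$ ($O{\left(F,E \right)} = \sqrt{2 F} = \sqrt{2} \sqrt{F}$)
$l{\left(V \right)} = \frac{-3 + V}{V + \sqrt{2} \sqrt{V}}$ ($l{\left(V \right)} = \frac{V - 3}{V + \sqrt{2} \sqrt{V}} = \frac{-3 + V}{V + \sqrt{2} \sqrt{V}}$)
$\left(l{\left(j{\left(g{\left(-4 \right)} \right)} \right)} + 106\right)^{2} = \left(\frac{-3 + 2 \left(-4\right)}{2 \left(-4\right) + \sqrt{2} \sqrt{2 \left(-4\right)}} + 106\right)^{2} = \left(\frac{-3 - 8}{-8 + \sqrt{2} \sqrt{-8}} + 106\right)^{2} = \left(\frac{1}{-8 + \sqrt{2} \cdot 2 i \sqrt{2}} \left(-11\right) + 106\right)^{2} = \left(\frac{1}{-8 + 4 i} \left(-11\right) + 106\right)^{2} = \left(\frac{-8 - 4 i}{80} \left(-11\right) + 106\right)^{2} = \left(- \frac{11 \left(-8 - 4 i\right)}{80} + 106\right)^{2} = \left(106 - \frac{11 \left(-8 - 4 i\right)}{80}\right)^{2}$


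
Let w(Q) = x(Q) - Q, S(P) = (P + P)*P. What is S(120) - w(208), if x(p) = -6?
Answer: 29014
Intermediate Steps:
S(P) = 2*P² (S(P) = (2*P)*P = 2*P²)
w(Q) = -6 - Q
S(120) - w(208) = 2*120² - (-6 - 1*208) = 2*14400 - (-6 - 208) = 28800 - 1*(-214) = 28800 + 214 = 29014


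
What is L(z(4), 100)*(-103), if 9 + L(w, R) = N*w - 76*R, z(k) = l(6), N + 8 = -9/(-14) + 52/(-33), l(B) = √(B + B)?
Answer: 783727 + 425081*√3/231 ≈ 7.8691e+5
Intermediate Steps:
l(B) = √2*√B (l(B) = √(2*B) = √2*√B)
N = -4127/462 (N = -8 + (-9/(-14) + 52/(-33)) = -8 + (-9*(-1/14) + 52*(-1/33)) = -8 + (9/14 - 52/33) = -8 - 431/462 = -4127/462 ≈ -8.9329)
z(k) = 2*√3 (z(k) = √2*√6 = 2*√3)
L(w, R) = -9 - 76*R - 4127*w/462 (L(w, R) = -9 + (-4127*w/462 - 76*R) = -9 + (-76*R - 4127*w/462) = -9 - 76*R - 4127*w/462)
L(z(4), 100)*(-103) = (-9 - 76*100 - 4127*√3/231)*(-103) = (-9 - 7600 - 4127*√3/231)*(-103) = (-7609 - 4127*√3/231)*(-103) = 783727 + 425081*√3/231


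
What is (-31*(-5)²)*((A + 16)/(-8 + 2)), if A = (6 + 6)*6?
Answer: 34100/3 ≈ 11367.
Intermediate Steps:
A = 72 (A = 12*6 = 72)
(-31*(-5)²)*((A + 16)/(-8 + 2)) = (-31*(-5)²)*((72 + 16)/(-8 + 2)) = (-31*25)*(88/(-6)) = -68200*(-1)/6 = -775*(-44/3) = 34100/3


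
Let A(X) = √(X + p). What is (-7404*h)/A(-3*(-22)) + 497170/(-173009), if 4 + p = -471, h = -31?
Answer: -497170/173009 - 229524*I*√409/409 ≈ -2.8737 - 11349.0*I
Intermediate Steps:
p = -475 (p = -4 - 471 = -475)
A(X) = √(-475 + X) (A(X) = √(X - 475) = √(-475 + X))
(-7404*h)/A(-3*(-22)) + 497170/(-173009) = (-7404*(-31))/(√(-475 - 3*(-22))) + 497170/(-173009) = 229524/(√(-475 + 66)) + 497170*(-1/173009) = 229524/(√(-409)) - 497170/173009 = 229524/((I*√409)) - 497170/173009 = 229524*(-I*√409/409) - 497170/173009 = -229524*I*√409/409 - 497170/173009 = -497170/173009 - 229524*I*√409/409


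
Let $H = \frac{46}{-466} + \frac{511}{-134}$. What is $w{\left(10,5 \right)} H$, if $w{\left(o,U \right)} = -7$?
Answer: $\frac{855015}{31222} \approx 27.385$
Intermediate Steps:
$H = - \frac{122145}{31222}$ ($H = 46 \left(- \frac{1}{466}\right) + 511 \left(- \frac{1}{134}\right) = - \frac{23}{233} - \frac{511}{134} = - \frac{122145}{31222} \approx -3.9121$)
$w{\left(10,5 \right)} H = \left(-7\right) \left(- \frac{122145}{31222}\right) = \frac{855015}{31222}$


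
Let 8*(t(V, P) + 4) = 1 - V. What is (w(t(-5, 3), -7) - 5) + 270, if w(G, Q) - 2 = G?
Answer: 1055/4 ≈ 263.75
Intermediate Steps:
t(V, P) = -31/8 - V/8 (t(V, P) = -4 + (1 - V)/8 = -4 + (1/8 - V/8) = -31/8 - V/8)
w(G, Q) = 2 + G
(w(t(-5, 3), -7) - 5) + 270 = ((2 + (-31/8 - 1/8*(-5))) - 5) + 270 = ((2 + (-31/8 + 5/8)) - 5) + 270 = ((2 - 13/4) - 5) + 270 = (-5/4 - 5) + 270 = -25/4 + 270 = 1055/4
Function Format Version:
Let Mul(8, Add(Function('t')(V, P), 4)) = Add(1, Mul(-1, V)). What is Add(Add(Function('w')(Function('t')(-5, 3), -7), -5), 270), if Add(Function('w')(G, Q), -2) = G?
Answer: Rational(1055, 4) ≈ 263.75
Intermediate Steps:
Function('t')(V, P) = Add(Rational(-31, 8), Mul(Rational(-1, 8), V)) (Function('t')(V, P) = Add(-4, Mul(Rational(1, 8), Add(1, Mul(-1, V)))) = Add(-4, Add(Rational(1, 8), Mul(Rational(-1, 8), V))) = Add(Rational(-31, 8), Mul(Rational(-1, 8), V)))
Function('w')(G, Q) = Add(2, G)
Add(Add(Function('w')(Function('t')(-5, 3), -7), -5), 270) = Add(Add(Add(2, Add(Rational(-31, 8), Mul(Rational(-1, 8), -5))), -5), 270) = Add(Add(Add(2, Add(Rational(-31, 8), Rational(5, 8))), -5), 270) = Add(Add(Add(2, Rational(-13, 4)), -5), 270) = Add(Add(Rational(-5, 4), -5), 270) = Add(Rational(-25, 4), 270) = Rational(1055, 4)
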